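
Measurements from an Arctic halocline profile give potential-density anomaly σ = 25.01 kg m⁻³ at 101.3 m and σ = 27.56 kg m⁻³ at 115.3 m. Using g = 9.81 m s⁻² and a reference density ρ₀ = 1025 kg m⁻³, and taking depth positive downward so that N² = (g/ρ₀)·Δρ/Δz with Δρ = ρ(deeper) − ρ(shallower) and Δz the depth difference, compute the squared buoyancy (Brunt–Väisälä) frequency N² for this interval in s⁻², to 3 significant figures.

1.74 × 10⁻³ s⁻²

Δρ = 1027.56 − 1025.01 = 2.55 kg m⁻³ over Δz = 115.3 − 101.3 = 14 m.
N² = (9.81/1025) × (2.55/14) = 1.7432 × 10⁻³ s⁻² ≈ 1.74 × 10⁻³ s⁻².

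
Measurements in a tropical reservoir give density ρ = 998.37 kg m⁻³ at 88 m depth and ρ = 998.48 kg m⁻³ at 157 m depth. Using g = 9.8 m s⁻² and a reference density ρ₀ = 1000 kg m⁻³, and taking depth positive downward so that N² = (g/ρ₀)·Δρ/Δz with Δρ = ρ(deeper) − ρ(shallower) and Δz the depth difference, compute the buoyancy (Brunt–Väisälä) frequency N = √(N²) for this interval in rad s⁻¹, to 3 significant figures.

3.95 × 10⁻³ rad s⁻¹

Δρ = 998.48 − 998.37 = 0.11 kg m⁻³ over Δz = 157 − 88 = 69 m.
N² = (9.8/1000) × (0.11/69) = 1.5623 × 10⁻⁵ s⁻².
N = √(1.5623 × 10⁻⁵) = 3.9526 × 10⁻³ rad s⁻¹ ≈ 3.95 × 10⁻³ rad s⁻¹.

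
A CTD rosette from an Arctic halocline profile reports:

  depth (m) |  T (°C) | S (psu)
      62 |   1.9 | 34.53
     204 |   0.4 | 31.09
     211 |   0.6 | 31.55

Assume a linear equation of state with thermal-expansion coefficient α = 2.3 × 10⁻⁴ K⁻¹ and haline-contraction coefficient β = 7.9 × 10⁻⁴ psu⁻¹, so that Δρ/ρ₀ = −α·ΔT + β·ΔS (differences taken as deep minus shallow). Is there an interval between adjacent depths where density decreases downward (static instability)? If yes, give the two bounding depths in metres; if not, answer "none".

Evaluate Δρ/ρ₀ = −αΔT + βΔS across each adjacent pair:
  62–204 m: −αΔT+βΔS = −(2.3 × 10⁻⁴)(-1.5)+(7.9 × 10⁻⁴)(-3.44) = -2.4 × 10⁻³ → UNSTABLE
  204–211 m: −αΔT+βΔS = −(2.3 × 10⁻⁴)(+0.2)+(7.9 × 10⁻⁴)(+0.46) = 3.2 × 10⁻⁴ → stable
The 62–204 m interval has Δρ < 0: lighter water underlies denser water.

62–204 m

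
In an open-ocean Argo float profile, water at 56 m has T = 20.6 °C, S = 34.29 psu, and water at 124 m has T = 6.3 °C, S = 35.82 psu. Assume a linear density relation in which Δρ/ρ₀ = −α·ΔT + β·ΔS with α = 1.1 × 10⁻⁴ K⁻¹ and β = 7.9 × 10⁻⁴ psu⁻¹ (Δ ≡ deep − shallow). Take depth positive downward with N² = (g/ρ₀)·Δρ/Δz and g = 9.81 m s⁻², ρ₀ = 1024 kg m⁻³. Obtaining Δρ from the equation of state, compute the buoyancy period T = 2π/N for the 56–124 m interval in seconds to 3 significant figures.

ΔT = -14.3 K, ΔS = +1.53 psu (deep − shallow).
Δρ/ρ₀ = −αΔT + βΔS = 1.573 × 10⁻³ + 1.2087 × 10⁻³ = 2.7817 × 10⁻³, so Δρ ≈ 2.848 kg m⁻³.
N² = (g/ρ₀)·Δρ/Δz = g·(Δρ/ρ₀)/Δz = 9.81 × 2.7817 × 10⁻³ / 68 = 4.0130 × 10⁻⁴ s⁻².
N = √(4.0130 × 10⁻⁴) = 0.020032 rad s⁻¹ → T = 2π/N = 313.66 s ≈ 314 s.

314 s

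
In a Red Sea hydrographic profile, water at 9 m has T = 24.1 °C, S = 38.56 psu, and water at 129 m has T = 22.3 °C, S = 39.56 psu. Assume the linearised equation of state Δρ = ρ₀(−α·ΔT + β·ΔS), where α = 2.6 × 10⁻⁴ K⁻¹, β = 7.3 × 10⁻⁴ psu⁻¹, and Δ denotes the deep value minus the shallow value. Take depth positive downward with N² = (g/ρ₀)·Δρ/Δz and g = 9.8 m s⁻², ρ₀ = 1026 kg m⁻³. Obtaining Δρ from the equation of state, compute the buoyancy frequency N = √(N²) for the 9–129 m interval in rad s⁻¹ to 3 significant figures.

9.89 × 10⁻³ rad s⁻¹

ΔT = -1.8 K, ΔS = +1.00 psu (deep − shallow).
Δρ/ρ₀ = −αΔT + βΔS = 4.68 × 10⁻⁴ + 7.30 × 10⁻⁴ = 1.198 × 10⁻³, so Δρ ≈ 1.229 kg m⁻³.
N² = (g/ρ₀)·Δρ/Δz = g·(Δρ/ρ₀)/Δz = 9.8 × 1.198 × 10⁻³ / 120 = 9.7837 × 10⁻⁵ s⁻².
N = √(9.7837 × 10⁻⁵) = 9.8913 × 10⁻³ rad s⁻¹ ≈ 9.89 × 10⁻³ rad s⁻¹.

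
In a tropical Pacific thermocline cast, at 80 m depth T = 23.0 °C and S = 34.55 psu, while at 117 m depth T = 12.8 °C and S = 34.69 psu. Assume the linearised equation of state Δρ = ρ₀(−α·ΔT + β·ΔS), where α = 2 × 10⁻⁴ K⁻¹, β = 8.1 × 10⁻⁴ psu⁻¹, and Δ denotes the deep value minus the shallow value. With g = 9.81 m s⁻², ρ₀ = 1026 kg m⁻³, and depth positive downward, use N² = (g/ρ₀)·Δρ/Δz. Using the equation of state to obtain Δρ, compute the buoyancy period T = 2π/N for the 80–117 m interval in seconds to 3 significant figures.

ΔT = -10.2 K, ΔS = +0.14 psu (deep − shallow).
Δρ/ρ₀ = −αΔT + βΔS = 2.04 × 10⁻³ + 1.134 × 10⁻⁴ = 2.1534 × 10⁻³, so Δρ ≈ 2.209 kg m⁻³.
N² = (g/ρ₀)·Δρ/Δz = g·(Δρ/ρ₀)/Δz = 9.81 × 2.1534 × 10⁻³ / 37 = 5.7094 × 10⁻⁴ s⁻².
N = √(5.7094 × 10⁻⁴) = 0.023894 rad s⁻¹ → T = 2π/N = 262.96 s ≈ 263 s.

263 s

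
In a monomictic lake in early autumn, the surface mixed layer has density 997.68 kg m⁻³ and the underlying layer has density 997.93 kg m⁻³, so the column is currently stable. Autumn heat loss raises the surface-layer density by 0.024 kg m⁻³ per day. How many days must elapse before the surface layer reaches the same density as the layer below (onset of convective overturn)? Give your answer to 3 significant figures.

Density deficit of the surface layer: 997.93 − 997.68 = 0.25 kg m⁻³.
Required change = 0.25 / 0.024 = 10.4 days.

10.4 days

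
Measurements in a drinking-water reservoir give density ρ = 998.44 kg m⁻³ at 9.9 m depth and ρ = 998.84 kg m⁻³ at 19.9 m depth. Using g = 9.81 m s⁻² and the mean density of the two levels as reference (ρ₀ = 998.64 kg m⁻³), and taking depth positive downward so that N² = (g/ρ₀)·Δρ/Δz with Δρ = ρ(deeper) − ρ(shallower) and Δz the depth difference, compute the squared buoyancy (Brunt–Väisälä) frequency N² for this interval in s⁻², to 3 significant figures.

3.93 × 10⁻⁴ s⁻²

Δρ = 998.84 − 998.44 = 0.40 kg m⁻³ over Δz = 19.9 − 9.9 = 10 m.
N² = (9.81/998.64) × (0.40/10) = 3.9293 × 10⁻⁴ s⁻² ≈ 3.93 × 10⁻⁴ s⁻².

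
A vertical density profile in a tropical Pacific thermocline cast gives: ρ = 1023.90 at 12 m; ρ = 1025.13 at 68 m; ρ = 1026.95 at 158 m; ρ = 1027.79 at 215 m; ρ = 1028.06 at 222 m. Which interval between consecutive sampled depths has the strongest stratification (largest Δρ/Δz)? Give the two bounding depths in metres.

Compute the density gradient over each adjacent pair:
  12–68 m: Δρ/Δz = 1.23/56 = 0.022 kg m⁻⁴
  68–158 m: Δρ/Δz = 1.82/90 = 0.020 kg m⁻⁴
  158–215 m: Δρ/Δz = 0.84/57 = 0.015 kg m⁻⁴
  215–222 m: Δρ/Δz = 0.27/7 = 0.039 kg m⁻⁴
The largest gradient is in the 215–222 m interval — the pycnocline.

215–222 m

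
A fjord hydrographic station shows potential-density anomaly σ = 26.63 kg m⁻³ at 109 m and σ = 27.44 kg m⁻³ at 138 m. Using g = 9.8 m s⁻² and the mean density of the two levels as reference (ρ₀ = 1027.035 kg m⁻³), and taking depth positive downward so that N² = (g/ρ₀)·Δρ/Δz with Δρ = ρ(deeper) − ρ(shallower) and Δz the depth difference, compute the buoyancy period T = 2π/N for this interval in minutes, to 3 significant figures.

Δρ = 1027.44 − 1026.63 = 0.81 kg m⁻³ over Δz = 138 − 109 = 29 m.
N² = (9.8/1027.035) × (0.81/29) = 2.6652 × 10⁻⁴ s⁻².
N = √(2.6652 × 10⁻⁴) = 0.016325 rad s⁻¹, so T = 2π/N = 384.88 s = 6.4147 min ≈ 6.41 min.

6.41 min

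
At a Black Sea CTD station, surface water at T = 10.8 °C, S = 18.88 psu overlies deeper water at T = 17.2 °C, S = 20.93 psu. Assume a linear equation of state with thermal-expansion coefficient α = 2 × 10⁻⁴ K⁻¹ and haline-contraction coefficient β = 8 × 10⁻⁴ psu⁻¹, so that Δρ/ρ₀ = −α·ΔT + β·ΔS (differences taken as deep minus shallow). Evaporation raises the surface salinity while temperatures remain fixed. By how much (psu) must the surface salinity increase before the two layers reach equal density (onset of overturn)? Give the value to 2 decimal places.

0.45 psu

Neutral buoyancy requires −α(T_deep − T_surf) + β(S_deep − S_surf′) = 0.
S_surf′ = S_deep − (α/β)·ΔT = 20.93 − (2 × 10⁻⁴/8 × 10⁻⁴)·(+6.4) = 19.3300 psu.
Increase required: 19.3300 − 18.88 = 0.4500 psu.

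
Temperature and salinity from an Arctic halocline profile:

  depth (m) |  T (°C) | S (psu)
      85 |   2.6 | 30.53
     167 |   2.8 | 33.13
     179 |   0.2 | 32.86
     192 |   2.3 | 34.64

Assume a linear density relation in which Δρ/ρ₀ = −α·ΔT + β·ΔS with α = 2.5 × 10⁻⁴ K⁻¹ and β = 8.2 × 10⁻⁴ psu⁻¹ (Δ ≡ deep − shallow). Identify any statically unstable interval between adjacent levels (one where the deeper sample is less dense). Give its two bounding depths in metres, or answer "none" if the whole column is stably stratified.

none

Evaluate Δρ/ρ₀ = −αΔT + βΔS across each adjacent pair:
  85–167 m: −αΔT+βΔS = −(2.5 × 10⁻⁴)(+0.2)+(8.2 × 10⁻⁴)(+2.60) = 2.1 × 10⁻³ → stable
  167–179 m: −αΔT+βΔS = −(2.5 × 10⁻⁴)(-2.6)+(8.2 × 10⁻⁴)(-0.27) = 4.3 × 10⁻⁴ → stable
  179–192 m: −αΔT+βΔS = −(2.5 × 10⁻⁴)(+2.1)+(8.2 × 10⁻⁴)(+1.78) = 9.3 × 10⁻⁴ → stable
Every interval has Δρ > 0: the column is stably stratified throughout.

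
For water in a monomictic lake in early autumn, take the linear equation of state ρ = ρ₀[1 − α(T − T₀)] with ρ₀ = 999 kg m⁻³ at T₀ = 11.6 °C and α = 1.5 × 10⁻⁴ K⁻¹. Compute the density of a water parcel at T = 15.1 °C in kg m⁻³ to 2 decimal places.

998.48 kg m⁻³

T − T₀ = +3.5 K.
Bracket = 1 − α·(+3.5) = 1 + (-5.25 × 10⁻⁴) = 0.9994750.
ρ = 999 × 0.9994750 = 998.48 kg m⁻³.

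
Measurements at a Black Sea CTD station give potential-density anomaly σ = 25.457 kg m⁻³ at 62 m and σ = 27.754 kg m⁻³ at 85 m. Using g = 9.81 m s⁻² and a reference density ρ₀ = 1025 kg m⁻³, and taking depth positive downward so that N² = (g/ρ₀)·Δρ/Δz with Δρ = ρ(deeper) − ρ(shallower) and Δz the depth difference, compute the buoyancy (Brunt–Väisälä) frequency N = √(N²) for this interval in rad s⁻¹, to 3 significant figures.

0.0309 rad s⁻¹

Δρ = 1027.754 − 1025.457 = 2.297 kg m⁻³ over Δz = 85 − 62 = 23 m.
N² = (9.81/1025) × (2.297/23) = 9.5582 × 10⁻⁴ s⁻².
N = √(9.5582 × 10⁻⁴) = 0.030916 rad s⁻¹ ≈ 0.0309 rad s⁻¹.
N² > 0, so the interval is statically stable.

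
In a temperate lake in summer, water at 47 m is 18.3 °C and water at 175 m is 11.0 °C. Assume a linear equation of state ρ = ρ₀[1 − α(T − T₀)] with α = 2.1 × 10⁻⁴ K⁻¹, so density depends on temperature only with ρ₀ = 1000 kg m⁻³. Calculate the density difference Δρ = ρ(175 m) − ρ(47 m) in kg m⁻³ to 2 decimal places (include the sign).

+1.53 kg m⁻³

ΔT = -7.3 K, Δρ/ρ₀ = −αΔT = 1.533 × 10⁻³.
Δρ = 1000 × (1.533 × 10⁻³) = +1.53 kg m⁻³.
Positive Δρ: denser below, stable.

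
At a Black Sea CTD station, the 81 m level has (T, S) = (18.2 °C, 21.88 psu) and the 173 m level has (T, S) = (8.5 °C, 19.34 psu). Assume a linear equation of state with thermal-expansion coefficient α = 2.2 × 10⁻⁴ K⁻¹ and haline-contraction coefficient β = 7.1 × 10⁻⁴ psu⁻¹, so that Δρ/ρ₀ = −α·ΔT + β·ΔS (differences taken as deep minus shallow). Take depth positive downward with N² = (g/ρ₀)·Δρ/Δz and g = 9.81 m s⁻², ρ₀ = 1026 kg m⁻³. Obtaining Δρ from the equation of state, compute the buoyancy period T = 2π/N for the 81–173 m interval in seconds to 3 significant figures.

1.06 × 10³ s

ΔT = -9.7 K, ΔS = -2.54 psu (deep − shallow).
Δρ/ρ₀ = −αΔT + βΔS = 2.134 × 10⁻³ − 1.8034 × 10⁻³ = 3.306 × 10⁻⁴, so Δρ ≈ 0.3392 kg m⁻³.
N² = (g/ρ₀)·Δρ/Δz = g·(Δρ/ρ₀)/Δz = 9.81 × 3.306 × 10⁻⁴ / 92 = 3.5252 × 10⁻⁵ s⁻².
N = √(3.5252 × 10⁻⁵) = 5.9373 × 10⁻³ rad s⁻¹ → T = 2π/N = 1.0583 × 10³ s ≈ 1.06 × 10³ s.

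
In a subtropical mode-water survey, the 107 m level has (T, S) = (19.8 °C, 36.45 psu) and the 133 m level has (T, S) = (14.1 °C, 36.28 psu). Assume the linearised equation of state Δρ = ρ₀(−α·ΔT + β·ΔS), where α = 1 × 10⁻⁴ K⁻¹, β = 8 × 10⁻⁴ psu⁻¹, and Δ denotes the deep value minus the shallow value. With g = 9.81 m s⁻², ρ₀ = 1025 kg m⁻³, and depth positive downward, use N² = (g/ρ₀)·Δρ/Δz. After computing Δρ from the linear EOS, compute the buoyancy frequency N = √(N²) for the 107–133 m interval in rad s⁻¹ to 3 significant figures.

0.0128 rad s⁻¹

ΔT = -5.7 K, ΔS = -0.17 psu (deep − shallow).
Δρ/ρ₀ = −αΔT + βΔS = 5.70 × 10⁻⁴ − 1.36 × 10⁻⁴ = 4.34 × 10⁻⁴, so Δρ ≈ 0.4449 kg m⁻³.
N² = (g/ρ₀)·Δρ/Δz = g·(Δρ/ρ₀)/Δz = 9.81 × 4.34 × 10⁻⁴ / 26 = 1.6375 × 10⁻⁴ s⁻².
N = √(1.6375 × 10⁻⁴) = 0.012796 rad s⁻¹ ≈ 0.0128 rad s⁻¹.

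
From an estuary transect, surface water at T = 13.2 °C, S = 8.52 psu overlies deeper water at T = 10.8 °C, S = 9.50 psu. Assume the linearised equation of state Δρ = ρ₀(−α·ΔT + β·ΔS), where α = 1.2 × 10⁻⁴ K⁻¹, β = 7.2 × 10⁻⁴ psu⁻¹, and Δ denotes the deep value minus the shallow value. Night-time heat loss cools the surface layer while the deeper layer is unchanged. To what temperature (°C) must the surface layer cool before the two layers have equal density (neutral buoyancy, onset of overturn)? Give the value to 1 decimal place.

4.9 °C

Neutral buoyancy requires Δρ = 0, i.e. −α(T_deep − T_surf′) + β(S_deep − S_surf) = 0.
T_surf′ = T_deep − (β/α)·ΔS = 10.8 − (7.2 × 10⁻⁴/1.2 × 10⁻⁴)·(+0.98) = 4.920 °C.
Cooling required: 13.2 − (4.920) = 8.280 °C.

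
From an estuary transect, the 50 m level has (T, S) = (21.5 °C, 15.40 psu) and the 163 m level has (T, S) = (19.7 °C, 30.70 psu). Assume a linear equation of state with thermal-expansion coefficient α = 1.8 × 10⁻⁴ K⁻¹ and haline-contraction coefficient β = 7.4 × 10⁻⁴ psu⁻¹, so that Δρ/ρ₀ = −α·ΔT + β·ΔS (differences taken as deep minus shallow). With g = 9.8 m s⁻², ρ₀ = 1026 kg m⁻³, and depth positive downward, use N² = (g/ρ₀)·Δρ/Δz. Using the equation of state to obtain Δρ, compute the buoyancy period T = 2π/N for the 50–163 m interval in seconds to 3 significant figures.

198 s

ΔT = -1.8 K, ΔS = +15.30 psu (deep − shallow).
Δρ/ρ₀ = −αΔT + βΔS = 3.24 × 10⁻⁴ + 0.011322 = 0.011646, so Δρ ≈ 11.95 kg m⁻³.
N² = (g/ρ₀)·Δρ/Δz = g·(Δρ/ρ₀)/Δz = 9.8 × 0.011646 / 113 = 1.0100 × 10⁻³ s⁻².
N = √(1.0100 × 10⁻³) = 0.031780 rad s⁻¹ → T = 2π/N = 197.71 s ≈ 198 s.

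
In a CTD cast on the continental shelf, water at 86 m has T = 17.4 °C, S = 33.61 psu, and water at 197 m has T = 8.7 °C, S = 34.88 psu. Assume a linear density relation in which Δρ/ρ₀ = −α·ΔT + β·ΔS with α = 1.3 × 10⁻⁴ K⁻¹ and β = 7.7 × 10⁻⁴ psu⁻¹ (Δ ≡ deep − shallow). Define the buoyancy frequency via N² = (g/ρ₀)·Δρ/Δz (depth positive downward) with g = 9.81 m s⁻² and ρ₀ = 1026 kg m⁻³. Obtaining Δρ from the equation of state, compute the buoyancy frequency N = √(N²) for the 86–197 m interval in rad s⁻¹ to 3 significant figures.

ΔT = -8.7 K, ΔS = +1.27 psu (deep − shallow).
Δρ/ρ₀ = −αΔT + βΔS = 1.131 × 10⁻³ + 9.779 × 10⁻⁴ = 2.1089 × 10⁻³, so Δρ ≈ 2.164 kg m⁻³.
N² = (g/ρ₀)·Δρ/Δz = g·(Δρ/ρ₀)/Δz = 9.81 × 2.1089 × 10⁻³ / 111 = 1.8638 × 10⁻⁴ s⁻².
N = √(1.8638 × 10⁻⁴) = 0.013652 rad s⁻¹ ≈ 0.0137 rad s⁻¹.

0.0137 rad s⁻¹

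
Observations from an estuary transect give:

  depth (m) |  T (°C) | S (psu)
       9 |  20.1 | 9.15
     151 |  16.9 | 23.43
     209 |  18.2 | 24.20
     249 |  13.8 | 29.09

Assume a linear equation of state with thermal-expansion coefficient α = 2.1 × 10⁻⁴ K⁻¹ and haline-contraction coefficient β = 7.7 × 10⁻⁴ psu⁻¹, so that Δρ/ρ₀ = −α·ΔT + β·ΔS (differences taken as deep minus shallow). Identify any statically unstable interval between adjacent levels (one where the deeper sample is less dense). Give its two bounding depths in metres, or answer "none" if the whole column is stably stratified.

none

Evaluate Δρ/ρ₀ = −αΔT + βΔS across each adjacent pair:
  9–151 m: −αΔT+βΔS = −(2.1 × 10⁻⁴)(-3.2)+(7.7 × 10⁻⁴)(+14.28) = 0.012 → stable
  151–209 m: −αΔT+βΔS = −(2.1 × 10⁻⁴)(+1.3)+(7.7 × 10⁻⁴)(+0.77) = 3.2 × 10⁻⁴ → stable
  209–249 m: −αΔT+βΔS = −(2.1 × 10⁻⁴)(-4.4)+(7.7 × 10⁻⁴)(+4.89) = 4.7 × 10⁻³ → stable
Every interval has Δρ > 0: the column is stably stratified throughout.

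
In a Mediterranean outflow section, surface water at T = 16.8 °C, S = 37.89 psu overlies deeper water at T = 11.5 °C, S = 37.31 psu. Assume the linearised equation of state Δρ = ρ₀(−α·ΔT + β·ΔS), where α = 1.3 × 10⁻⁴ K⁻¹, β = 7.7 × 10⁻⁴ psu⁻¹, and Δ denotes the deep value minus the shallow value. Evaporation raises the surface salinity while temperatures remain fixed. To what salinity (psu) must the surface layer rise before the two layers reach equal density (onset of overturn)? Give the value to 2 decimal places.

38.20 psu

Neutral buoyancy requires −α(T_deep − T_surf) + β(S_deep − S_surf′) = 0.
S_surf′ = S_deep − (α/β)·ΔT = 37.31 − (1.3 × 10⁻⁴/7.7 × 10⁻⁴)·(-5.3) = 38.2048 psu.
Increase required: 38.2048 − 37.89 = 0.3148 psu.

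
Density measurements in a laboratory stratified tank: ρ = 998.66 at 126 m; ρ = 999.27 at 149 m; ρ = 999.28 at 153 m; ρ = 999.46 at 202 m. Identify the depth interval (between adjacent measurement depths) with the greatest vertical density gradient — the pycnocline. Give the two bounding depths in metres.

Compute the density gradient over each adjacent pair:
  126–149 m: Δρ/Δz = 0.61/23 = 0.027 kg m⁻⁴
  149–153 m: Δρ/Δz = 0.01/4 = 2.5 × 10⁻³ kg m⁻⁴
  153–202 m: Δρ/Δz = 0.18/49 = 3.7 × 10⁻³ kg m⁻⁴
The largest gradient is in the 126–149 m interval — the pycnocline.

126–149 m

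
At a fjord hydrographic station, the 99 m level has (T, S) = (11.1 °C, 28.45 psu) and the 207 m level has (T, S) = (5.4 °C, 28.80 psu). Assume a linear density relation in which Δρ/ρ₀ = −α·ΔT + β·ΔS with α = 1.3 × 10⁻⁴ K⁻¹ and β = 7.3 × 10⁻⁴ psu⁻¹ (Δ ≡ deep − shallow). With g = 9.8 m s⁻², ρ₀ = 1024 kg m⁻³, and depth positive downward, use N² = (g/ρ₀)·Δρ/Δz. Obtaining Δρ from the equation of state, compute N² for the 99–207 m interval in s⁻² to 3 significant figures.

ΔT = -5.7 K, ΔS = +0.35 psu (deep − shallow).
Δρ/ρ₀ = −αΔT + βΔS = 7.41 × 10⁻⁴ + 2.555 × 10⁻⁴ = 9.965 × 10⁻⁴, so Δρ ≈ 1.020 kg m⁻³.
N² = (g/ρ₀)·Δρ/Δz = g·(Δρ/ρ₀)/Δz = 9.8 × 9.965 × 10⁻⁴ / 108 = 9.0423 × 10⁻⁵ s⁻² ≈ 9.04 × 10⁻⁵ s⁻².

9.04 × 10⁻⁵ s⁻²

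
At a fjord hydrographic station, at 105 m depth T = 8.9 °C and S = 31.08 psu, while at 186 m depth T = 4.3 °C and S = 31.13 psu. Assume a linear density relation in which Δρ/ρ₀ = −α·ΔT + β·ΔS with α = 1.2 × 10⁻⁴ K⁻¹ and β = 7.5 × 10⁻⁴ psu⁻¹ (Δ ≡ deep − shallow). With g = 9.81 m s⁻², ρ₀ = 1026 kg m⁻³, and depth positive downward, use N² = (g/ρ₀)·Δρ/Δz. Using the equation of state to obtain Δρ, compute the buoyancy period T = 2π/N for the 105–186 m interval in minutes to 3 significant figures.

ΔT = -4.6 K, ΔS = +0.05 psu (deep − shallow).
Δρ/ρ₀ = −αΔT + βΔS = 5.52 × 10⁻⁴ + 3.75 × 10⁻⁵ = 5.895 × 10⁻⁴, so Δρ ≈ 0.6048 kg m⁻³.
N² = (g/ρ₀)·Δρ/Δz = g·(Δρ/ρ₀)/Δz = 9.81 × 5.895 × 10⁻⁴ / 81 = 7.1395 × 10⁻⁵ s⁻².
N = √(7.1395 × 10⁻⁵) = 8.4496 × 10⁻³ rad s⁻¹ → T = 2π/N = 743.61 s = 12.393 min ≈ 12.4 min.

12.4 min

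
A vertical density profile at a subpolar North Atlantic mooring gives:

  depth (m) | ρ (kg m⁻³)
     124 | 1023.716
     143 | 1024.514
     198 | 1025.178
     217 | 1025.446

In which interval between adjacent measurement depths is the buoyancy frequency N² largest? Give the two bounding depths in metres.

124–143 m

Compute the density gradient over each adjacent pair:
  124–143 m: Δρ/Δz = 0.798/19 = 0.042 kg m⁻⁴
  143–198 m: Δρ/Δz = 0.664/55 = 0.012 kg m⁻⁴
  198–217 m: Δρ/Δz = 0.268/19 = 0.014 kg m⁻⁴
The largest gradient is in the 124–143 m interval — the pycnocline.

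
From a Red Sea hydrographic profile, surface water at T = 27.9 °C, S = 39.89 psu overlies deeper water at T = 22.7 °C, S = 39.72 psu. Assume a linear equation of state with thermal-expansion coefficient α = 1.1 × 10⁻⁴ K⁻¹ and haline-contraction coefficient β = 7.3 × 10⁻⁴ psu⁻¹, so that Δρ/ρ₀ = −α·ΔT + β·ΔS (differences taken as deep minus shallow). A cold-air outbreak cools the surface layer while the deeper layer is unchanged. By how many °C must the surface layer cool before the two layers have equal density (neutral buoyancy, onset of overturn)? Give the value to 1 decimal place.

Neutral buoyancy requires Δρ = 0, i.e. −α(T_deep − T_surf′) + β(S_deep − S_surf) = 0.
T_surf′ = T_deep − (β/α)·ΔS = 22.7 − (7.3 × 10⁻⁴/1.1 × 10⁻⁴)·(-0.17) = 23.828 °C.
Cooling required: 27.9 − (23.828) = 4.072 °C.

4.1 °C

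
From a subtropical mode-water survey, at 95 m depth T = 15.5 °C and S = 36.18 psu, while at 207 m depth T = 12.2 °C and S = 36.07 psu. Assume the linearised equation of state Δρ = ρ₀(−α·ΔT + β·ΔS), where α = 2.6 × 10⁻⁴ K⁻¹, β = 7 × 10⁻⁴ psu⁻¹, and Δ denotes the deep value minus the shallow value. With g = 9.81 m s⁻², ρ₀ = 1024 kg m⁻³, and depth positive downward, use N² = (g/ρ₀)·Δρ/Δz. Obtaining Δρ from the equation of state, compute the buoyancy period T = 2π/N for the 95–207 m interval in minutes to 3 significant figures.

ΔT = -3.3 K, ΔS = -0.11 psu (deep − shallow).
Δρ/ρ₀ = −αΔT + βΔS = 8.58 × 10⁻⁴ − 7.70 × 10⁻⁵ = 7.81 × 10⁻⁴, so Δρ ≈ 0.7997 kg m⁻³.
N² = (g/ρ₀)·Δρ/Δz = g·(Δρ/ρ₀)/Δz = 9.81 × 7.81 × 10⁻⁴ / 112 = 6.8407 × 10⁻⁵ s⁻².
N = √(6.8407 × 10⁻⁵) = 8.2709 × 10⁻³ rad s⁻¹ → T = 2π/N = 759.67 s = 12.661 min ≈ 12.7 min.

12.7 min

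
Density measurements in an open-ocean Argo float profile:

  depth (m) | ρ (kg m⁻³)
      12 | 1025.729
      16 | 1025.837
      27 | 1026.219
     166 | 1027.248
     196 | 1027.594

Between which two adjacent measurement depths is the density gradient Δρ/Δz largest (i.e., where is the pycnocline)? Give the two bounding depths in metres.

16–27 m

Compute the density gradient over each adjacent pair:
  12–16 m: Δρ/Δz = 0.108/4 = 0.027 kg m⁻⁴
  16–27 m: Δρ/Δz = 0.382/11 = 0.035 kg m⁻⁴
  27–166 m: Δρ/Δz = 1.029/139 = 7.4 × 10⁻³ kg m⁻⁴
  166–196 m: Δρ/Δz = 0.346/30 = 0.012 kg m⁻⁴
The largest gradient is in the 16–27 m interval — the pycnocline.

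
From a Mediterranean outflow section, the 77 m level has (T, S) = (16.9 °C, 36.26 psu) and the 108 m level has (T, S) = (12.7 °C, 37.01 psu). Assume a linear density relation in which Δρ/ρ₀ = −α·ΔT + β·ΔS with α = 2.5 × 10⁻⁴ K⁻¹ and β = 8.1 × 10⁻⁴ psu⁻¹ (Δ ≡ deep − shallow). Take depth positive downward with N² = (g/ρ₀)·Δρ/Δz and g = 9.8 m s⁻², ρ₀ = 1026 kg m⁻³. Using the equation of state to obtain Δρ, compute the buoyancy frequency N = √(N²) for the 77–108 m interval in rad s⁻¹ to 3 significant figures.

0.0229 rad s⁻¹

ΔT = -4.2 K, ΔS = +0.75 psu (deep − shallow).
Δρ/ρ₀ = −αΔT + βΔS = 1.05 × 10⁻³ + 6.075 × 10⁻⁴ = 1.6575 × 10⁻³, so Δρ ≈ 1.701 kg m⁻³.
N² = (g/ρ₀)·Δρ/Δz = g·(Δρ/ρ₀)/Δz = 9.8 × 1.6575 × 10⁻³ / 31 = 5.2398 × 10⁻⁴ s⁻².
N = √(5.2398 × 10⁻⁴) = 0.022891 rad s⁻¹ ≈ 0.0229 rad s⁻¹.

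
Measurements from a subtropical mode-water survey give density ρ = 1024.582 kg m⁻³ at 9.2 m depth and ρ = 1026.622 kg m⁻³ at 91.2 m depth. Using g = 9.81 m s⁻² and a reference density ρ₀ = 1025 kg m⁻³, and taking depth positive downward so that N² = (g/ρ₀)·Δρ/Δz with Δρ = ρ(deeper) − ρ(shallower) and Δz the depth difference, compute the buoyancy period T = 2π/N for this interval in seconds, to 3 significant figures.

407 s

Δρ = 1026.622 − 1024.582 = 2.040 kg m⁻³ over Δz = 91.2 − 9.2 = 82 m.
N² = (9.81/1025) × (2.040/82) = 2.3810 × 10⁻⁴ s⁻².
N = √(2.3810 × 10⁻⁴) = 0.015430 rad s⁻¹, so T = 2π/N = 407.21 s ≈ 407 s.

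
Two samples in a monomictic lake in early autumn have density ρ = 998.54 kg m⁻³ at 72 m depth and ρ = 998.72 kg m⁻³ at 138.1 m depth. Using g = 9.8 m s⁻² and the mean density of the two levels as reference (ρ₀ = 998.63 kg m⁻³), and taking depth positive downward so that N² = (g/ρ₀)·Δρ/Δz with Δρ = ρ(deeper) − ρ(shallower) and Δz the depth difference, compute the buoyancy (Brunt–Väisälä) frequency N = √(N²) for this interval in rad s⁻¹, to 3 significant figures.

5.17 × 10⁻³ rad s⁻¹

Δρ = 998.72 − 998.54 = 0.18 kg m⁻³ over Δz = 138.1 − 72 = 66.1 m.
N² = (9.8/998.63) × (0.18/66.1) = 2.6723 × 10⁻⁵ s⁻².
N = √(2.6723 × 10⁻⁵) = 5.1694 × 10⁻³ rad s⁻¹ ≈ 5.17 × 10⁻³ rad s⁻¹.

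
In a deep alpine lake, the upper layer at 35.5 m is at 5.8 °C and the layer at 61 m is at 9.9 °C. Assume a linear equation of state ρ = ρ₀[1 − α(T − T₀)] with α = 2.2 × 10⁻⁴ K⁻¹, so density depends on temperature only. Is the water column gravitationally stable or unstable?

unstable

ΔT = 9.9 − 5.8 = +4.1 K, so Δρ/ρ₀ = −αΔT = -9.02 × 10⁻⁴.
Δρ/ρ₀ < 0, so Δρ < 0: deeper water is lighter → statically unstable; the column would overturn.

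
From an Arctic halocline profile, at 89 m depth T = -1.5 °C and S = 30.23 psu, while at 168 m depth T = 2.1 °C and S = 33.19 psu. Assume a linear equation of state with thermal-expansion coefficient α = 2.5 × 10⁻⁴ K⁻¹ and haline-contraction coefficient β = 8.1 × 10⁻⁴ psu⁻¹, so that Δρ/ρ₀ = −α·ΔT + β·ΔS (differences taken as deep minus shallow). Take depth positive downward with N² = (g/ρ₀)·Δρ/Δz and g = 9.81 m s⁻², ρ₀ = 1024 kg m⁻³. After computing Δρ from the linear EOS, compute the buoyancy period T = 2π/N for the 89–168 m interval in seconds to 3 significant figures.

461 s

ΔT = +3.6 K, ΔS = +2.96 psu (deep − shallow).
Δρ/ρ₀ = −αΔT + βΔS = -9.00 × 10⁻⁴ + 2.3976 × 10⁻³ = 1.4976 × 10⁻³, so Δρ ≈ 1.534 kg m⁻³.
N² = (g/ρ₀)·Δρ/Δz = g·(Δρ/ρ₀)/Δz = 9.81 × 1.4976 × 10⁻³ / 79 = 1.8597 × 10⁻⁴ s⁻².
N = √(1.8597 × 10⁻⁴) = 0.013637 rad s⁻¹ → T = 2π/N = 460.75 s ≈ 461 s.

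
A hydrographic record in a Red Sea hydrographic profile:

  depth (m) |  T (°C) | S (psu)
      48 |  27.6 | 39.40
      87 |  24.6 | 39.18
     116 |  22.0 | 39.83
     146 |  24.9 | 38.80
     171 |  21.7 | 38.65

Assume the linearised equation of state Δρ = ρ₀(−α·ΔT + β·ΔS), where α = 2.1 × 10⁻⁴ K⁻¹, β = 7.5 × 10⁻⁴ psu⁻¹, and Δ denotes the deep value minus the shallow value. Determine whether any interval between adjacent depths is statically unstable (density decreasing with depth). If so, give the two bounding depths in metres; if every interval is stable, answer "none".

116–146 m

Evaluate Δρ/ρ₀ = −αΔT + βΔS across each adjacent pair:
  48–87 m: −αΔT+βΔS = −(2.1 × 10⁻⁴)(-3.0)+(7.5 × 10⁻⁴)(-0.22) = 4.7 × 10⁻⁴ → stable
  87–116 m: −αΔT+βΔS = −(2.1 × 10⁻⁴)(-2.6)+(7.5 × 10⁻⁴)(+0.65) = 1.0 × 10⁻³ → stable
  116–146 m: −αΔT+βΔS = −(2.1 × 10⁻⁴)(+2.9)+(7.5 × 10⁻⁴)(-1.03) = -1.4 × 10⁻³ → UNSTABLE
  146–171 m: −αΔT+βΔS = −(2.1 × 10⁻⁴)(-3.2)+(7.5 × 10⁻⁴)(-0.15) = 5.6 × 10⁻⁴ → stable
The 116–146 m interval has Δρ < 0: lighter water underlies denser water.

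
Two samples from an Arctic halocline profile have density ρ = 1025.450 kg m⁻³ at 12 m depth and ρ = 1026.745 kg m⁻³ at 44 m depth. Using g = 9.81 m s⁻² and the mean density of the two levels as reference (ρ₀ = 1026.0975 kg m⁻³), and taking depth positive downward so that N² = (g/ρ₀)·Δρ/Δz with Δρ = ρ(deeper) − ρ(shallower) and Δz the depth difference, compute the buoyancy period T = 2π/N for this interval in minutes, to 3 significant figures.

Δρ = 1026.745 − 1025.450 = 1.295 kg m⁻³ over Δz = 44 − 12 = 32 m.
N² = (9.81/1026.0975) × (1.295/32) = 3.8690 × 10⁻⁴ s⁻².
N = √(3.8690 × 10⁻⁴) = 0.019670 rad s⁻¹, so T = 2π/N = 319.43 s = 5.3238 min ≈ 5.32 min.

5.32 min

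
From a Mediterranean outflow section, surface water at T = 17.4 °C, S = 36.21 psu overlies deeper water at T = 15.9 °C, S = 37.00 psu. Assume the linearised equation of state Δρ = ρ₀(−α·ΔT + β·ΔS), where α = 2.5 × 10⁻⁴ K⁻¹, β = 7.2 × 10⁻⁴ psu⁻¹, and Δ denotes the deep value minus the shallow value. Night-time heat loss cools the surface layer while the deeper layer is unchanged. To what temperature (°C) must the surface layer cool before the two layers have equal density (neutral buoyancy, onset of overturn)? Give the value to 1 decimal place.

13.6 °C

Neutral buoyancy requires Δρ = 0, i.e. −α(T_deep − T_surf′) + β(S_deep − S_surf) = 0.
T_surf′ = T_deep − (β/α)·ΔS = 15.9 − (7.2 × 10⁻⁴/2.5 × 10⁻⁴)·(+0.79) = 13.625 °C.
Cooling required: 17.4 − (13.625) = 3.775 °C.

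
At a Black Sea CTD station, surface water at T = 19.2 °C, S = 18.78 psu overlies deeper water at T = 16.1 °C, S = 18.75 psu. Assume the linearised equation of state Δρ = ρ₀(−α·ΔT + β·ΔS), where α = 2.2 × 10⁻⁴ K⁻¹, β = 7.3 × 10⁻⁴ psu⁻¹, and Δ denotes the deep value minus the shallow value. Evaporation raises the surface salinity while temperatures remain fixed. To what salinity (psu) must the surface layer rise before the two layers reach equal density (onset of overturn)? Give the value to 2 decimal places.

19.68 psu

Neutral buoyancy requires −α(T_deep − T_surf) + β(S_deep − S_surf′) = 0.
S_surf′ = S_deep − (α/β)·ΔT = 18.75 − (2.2 × 10⁻⁴/7.3 × 10⁻⁴)·(-3.1) = 19.6842 psu.
Increase required: 19.6842 − 18.78 = 0.9042 psu.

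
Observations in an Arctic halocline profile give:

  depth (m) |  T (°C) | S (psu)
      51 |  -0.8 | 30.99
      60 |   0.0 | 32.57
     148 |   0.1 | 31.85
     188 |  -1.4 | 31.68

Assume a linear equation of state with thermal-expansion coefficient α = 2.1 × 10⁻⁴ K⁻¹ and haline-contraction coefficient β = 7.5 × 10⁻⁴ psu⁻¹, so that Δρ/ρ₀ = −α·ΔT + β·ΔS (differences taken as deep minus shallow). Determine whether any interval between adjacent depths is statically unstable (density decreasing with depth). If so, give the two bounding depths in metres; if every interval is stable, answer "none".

Evaluate Δρ/ρ₀ = −αΔT + βΔS across each adjacent pair:
  51–60 m: −αΔT+βΔS = −(2.1 × 10⁻⁴)(+0.8)+(7.5 × 10⁻⁴)(+1.58) = 1.0 × 10⁻³ → stable
  60–148 m: −αΔT+βΔS = −(2.1 × 10⁻⁴)(+0.1)+(7.5 × 10⁻⁴)(-0.72) = -5.6 × 10⁻⁴ → UNSTABLE
  148–188 m: −αΔT+βΔS = −(2.1 × 10⁻⁴)(-1.5)+(7.5 × 10⁻⁴)(-0.17) = 1.9 × 10⁻⁴ → stable
The 60–148 m interval has Δρ < 0: lighter water underlies denser water.

60–148 m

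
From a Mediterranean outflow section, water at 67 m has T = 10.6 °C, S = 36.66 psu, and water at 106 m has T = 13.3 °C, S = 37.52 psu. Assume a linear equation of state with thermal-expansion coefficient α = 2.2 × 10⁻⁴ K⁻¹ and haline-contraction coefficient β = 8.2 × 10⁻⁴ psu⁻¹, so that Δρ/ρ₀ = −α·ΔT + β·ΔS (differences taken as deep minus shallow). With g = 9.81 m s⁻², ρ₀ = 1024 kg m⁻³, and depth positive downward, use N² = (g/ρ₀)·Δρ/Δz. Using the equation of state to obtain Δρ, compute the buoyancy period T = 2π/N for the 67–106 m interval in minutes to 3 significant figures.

ΔT = +2.7 K, ΔS = +0.86 psu (deep − shallow).
Δρ/ρ₀ = −αΔT + βΔS = -5.94 × 10⁻⁴ + 7.052 × 10⁻⁴ = 1.112 × 10⁻⁴, so Δρ ≈ 0.1139 kg m⁻³.
N² = (g/ρ₀)·Δρ/Δz = g·(Δρ/ρ₀)/Δz = 9.81 × 1.112 × 10⁻⁴ / 39 = 2.7971 × 10⁻⁵ s⁻².
N = √(2.7971 × 10⁻⁵) = 5.2888 × 10⁻³ rad s⁻¹ → T = 2π/N = 1.1880 × 10³ s = 19.800 min ≈ 19.8 min.

19.8 min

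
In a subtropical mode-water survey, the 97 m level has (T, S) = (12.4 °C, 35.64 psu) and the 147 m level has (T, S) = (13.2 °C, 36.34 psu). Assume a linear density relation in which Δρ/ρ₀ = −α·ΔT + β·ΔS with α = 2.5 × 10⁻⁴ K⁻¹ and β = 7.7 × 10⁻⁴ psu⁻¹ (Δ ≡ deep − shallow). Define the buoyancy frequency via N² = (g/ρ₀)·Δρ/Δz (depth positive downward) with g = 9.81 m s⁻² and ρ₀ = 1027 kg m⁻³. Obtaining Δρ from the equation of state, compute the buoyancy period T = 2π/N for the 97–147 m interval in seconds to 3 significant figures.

770 s

ΔT = +0.8 K, ΔS = +0.70 psu (deep − shallow).
Δρ/ρ₀ = −αΔT + βΔS = -2.00 × 10⁻⁴ + 5.39 × 10⁻⁴ = 3.39 × 10⁻⁴, so Δρ ≈ 0.3482 kg m⁻³.
N² = (g/ρ₀)·Δρ/Δz = g·(Δρ/ρ₀)/Δz = 9.81 × 3.39 × 10⁻⁴ / 50 = 6.6512 × 10⁻⁵ s⁻².
N = √(6.6512 × 10⁻⁵) = 8.1555 × 10⁻³ rad s⁻¹ → T = 2π/N = 770.42 s ≈ 770 s.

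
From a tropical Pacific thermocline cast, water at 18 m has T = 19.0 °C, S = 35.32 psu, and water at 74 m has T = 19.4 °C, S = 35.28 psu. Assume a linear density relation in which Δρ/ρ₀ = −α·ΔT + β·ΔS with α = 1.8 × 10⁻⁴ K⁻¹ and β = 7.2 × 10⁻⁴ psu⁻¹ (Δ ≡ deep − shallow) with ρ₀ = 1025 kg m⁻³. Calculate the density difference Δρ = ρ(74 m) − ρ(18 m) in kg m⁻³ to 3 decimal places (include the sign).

ΔT = +0.4 K, ΔS = -0.04 psu (deep − shallow).
Δρ/ρ₀ = −(1.8 × 10⁻⁴)(+0.4) + (7.2 × 10⁻⁴)(-0.04) = -1.008 × 10⁻⁴.
Δρ = 1025 × (-1.008 × 10⁻⁴) = -0.103 kg m⁻³.
Negative Δρ: lighter below, statically unstable.

-0.103 kg m⁻³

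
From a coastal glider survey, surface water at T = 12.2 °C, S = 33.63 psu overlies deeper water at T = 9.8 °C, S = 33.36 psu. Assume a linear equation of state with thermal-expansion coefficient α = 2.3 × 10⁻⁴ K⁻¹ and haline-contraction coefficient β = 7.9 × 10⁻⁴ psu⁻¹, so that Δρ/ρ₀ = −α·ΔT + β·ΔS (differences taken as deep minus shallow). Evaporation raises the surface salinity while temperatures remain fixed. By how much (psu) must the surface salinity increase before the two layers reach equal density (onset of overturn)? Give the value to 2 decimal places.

0.43 psu

Neutral buoyancy requires −α(T_deep − T_surf) + β(S_deep − S_surf′) = 0.
S_surf′ = S_deep − (α/β)·ΔT = 33.36 − (2.3 × 10⁻⁴/7.9 × 10⁻⁴)·(-2.4) = 34.0587 psu.
Increase required: 34.0587 − 33.63 = 0.4287 psu.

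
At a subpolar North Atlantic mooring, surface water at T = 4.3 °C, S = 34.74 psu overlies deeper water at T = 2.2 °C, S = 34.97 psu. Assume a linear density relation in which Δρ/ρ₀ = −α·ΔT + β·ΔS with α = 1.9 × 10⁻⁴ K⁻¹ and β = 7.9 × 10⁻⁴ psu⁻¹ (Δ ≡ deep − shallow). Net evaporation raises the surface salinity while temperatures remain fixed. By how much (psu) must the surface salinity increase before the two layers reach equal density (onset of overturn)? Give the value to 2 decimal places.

Neutral buoyancy requires −α(T_deep − T_surf) + β(S_deep − S_surf′) = 0.
S_surf′ = S_deep − (α/β)·ΔT = 34.97 − (1.9 × 10⁻⁴/7.9 × 10⁻⁴)·(-2.1) = 35.4751 psu.
Increase required: 35.4751 − 34.74 = 0.7351 psu.

0.74 psu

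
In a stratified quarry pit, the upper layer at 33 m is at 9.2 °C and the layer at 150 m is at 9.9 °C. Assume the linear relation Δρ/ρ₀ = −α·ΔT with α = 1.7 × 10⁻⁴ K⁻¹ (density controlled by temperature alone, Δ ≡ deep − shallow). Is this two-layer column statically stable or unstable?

unstable

ΔT = 9.9 − 9.2 = +0.7 K, so Δρ/ρ₀ = −αΔT = -1.19 × 10⁻⁴.
Δρ/ρ₀ < 0, so Δρ < 0: deeper water is lighter → statically unstable; the column would overturn.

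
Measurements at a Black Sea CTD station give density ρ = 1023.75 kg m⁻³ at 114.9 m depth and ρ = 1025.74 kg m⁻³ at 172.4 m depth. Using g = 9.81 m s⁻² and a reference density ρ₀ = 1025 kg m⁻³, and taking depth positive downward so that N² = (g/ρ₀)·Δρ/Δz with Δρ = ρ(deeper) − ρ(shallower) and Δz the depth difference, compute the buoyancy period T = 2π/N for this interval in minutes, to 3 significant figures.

Δρ = 1025.74 − 1023.75 = 1.99 kg m⁻³ over Δz = 172.4 − 114.9 = 57.5 m.
N² = (9.81/1025) × (1.99/57.5) = 3.3123 × 10⁻⁴ s⁻².
N = √(3.3123 × 10⁻⁴) = 0.018200 rad s⁻¹, so T = 2π/N = 345.23 s = 5.7538 min ≈ 5.75 min.

5.75 min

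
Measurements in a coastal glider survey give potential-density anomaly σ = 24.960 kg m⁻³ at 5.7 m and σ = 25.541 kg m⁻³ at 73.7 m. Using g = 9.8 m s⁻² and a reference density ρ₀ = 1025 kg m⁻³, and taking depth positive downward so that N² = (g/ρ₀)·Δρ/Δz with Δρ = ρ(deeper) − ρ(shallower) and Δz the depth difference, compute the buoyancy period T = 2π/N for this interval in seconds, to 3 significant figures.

695 s

Δρ = 1025.541 − 1024.960 = 0.581 kg m⁻³ over Δz = 73.7 − 5.7 = 68 m.
N² = (9.8/1025) × (0.581/68) = 8.1690 × 10⁻⁵ s⁻².
N = √(8.1690 × 10⁻⁵) = 9.0383 × 10⁻³ rad s⁻¹, so T = 2π/N = 695.17 s ≈ 695 s.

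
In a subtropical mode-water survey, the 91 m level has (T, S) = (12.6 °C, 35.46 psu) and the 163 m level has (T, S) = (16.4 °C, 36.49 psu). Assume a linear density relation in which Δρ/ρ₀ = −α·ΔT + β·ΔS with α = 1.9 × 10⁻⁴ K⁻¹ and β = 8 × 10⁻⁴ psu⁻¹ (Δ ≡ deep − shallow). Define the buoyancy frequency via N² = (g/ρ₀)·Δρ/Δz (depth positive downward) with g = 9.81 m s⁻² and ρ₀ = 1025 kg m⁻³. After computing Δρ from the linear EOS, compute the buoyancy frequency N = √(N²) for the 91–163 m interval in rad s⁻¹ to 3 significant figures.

3.73 × 10⁻³ rad s⁻¹

ΔT = +3.8 K, ΔS = +1.03 psu (deep − shallow).
Δρ/ρ₀ = −αΔT + βΔS = -7.22 × 10⁻⁴ + 8.24 × 10⁻⁴ = 1.02 × 10⁻⁴, so Δρ ≈ 0.1046 kg m⁻³.
N² = (g/ρ₀)·Δρ/Δz = g·(Δρ/ρ₀)/Δz = 9.81 × 1.02 × 10⁻⁴ / 72 = 1.3898 × 10⁻⁵ s⁻².
N = √(1.3898 × 10⁻⁵) = 3.7280 × 10⁻³ rad s⁻¹ ≈ 3.73 × 10⁻³ rad s⁻¹.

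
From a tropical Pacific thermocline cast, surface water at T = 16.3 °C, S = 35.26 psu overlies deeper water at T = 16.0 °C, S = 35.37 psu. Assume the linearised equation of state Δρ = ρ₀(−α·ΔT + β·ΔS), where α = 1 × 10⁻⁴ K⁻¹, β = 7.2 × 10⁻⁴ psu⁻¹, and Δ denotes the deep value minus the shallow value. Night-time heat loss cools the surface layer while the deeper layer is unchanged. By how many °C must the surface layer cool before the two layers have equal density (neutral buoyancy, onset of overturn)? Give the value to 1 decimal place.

1.1 °C

Neutral buoyancy requires Δρ = 0, i.e. −α(T_deep − T_surf′) + β(S_deep − S_surf) = 0.
T_surf′ = T_deep − (β/α)·ΔS = 16.0 − (7.2 × 10⁻⁴/1 × 10⁻⁴)·(+0.11) = 15.208 °C.
Cooling required: 16.3 − (15.208) = 1.092 °C.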